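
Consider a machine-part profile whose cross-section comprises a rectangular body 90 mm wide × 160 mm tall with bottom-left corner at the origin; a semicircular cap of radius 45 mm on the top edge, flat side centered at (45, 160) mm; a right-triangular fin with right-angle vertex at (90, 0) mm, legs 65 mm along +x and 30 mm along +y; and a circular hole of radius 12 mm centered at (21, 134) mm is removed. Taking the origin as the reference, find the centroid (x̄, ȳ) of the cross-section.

rectangular body: A = 90 × 160 = 14400.00, centroid at (45.00, 80.00).
semicircular top: A = ½π·45² = 3180.86, centroid at (45.00, 179.10).
triangular fin: A = ½·65·30 = 975.00, centroid at (111.67, 10.00).
hole: A = −π·12² = -452.39, centroid at (21.00, 134.00).
ΣA = 18103.47 mm²
ΣAx̄ = (14400.00)(45.00) + (3180.86)(45.00) + (975.00)(111.67) + (-452.39)(21.00) = 890513.64 mm³
ΣAȳ = (14400.00)(80.00) + (3180.86)(179.10) + (975.00)(10.00) + (-452.39)(134.00) = 1670817.84 mm³
x̄ = 890513.64 / 18103.47 = 49.19 mm
ȳ = 1670817.84 / 18103.47 = 92.29 mm

x̄ = 49.19 mm, ȳ = 92.29 mm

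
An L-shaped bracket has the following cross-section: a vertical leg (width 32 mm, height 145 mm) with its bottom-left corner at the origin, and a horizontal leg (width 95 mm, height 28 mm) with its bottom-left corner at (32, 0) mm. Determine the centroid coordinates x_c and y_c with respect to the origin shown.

x_c = 39.14 mm, y_c = 51.18 mm

Part | A | x̄ᵢ | ȳᵢ | A·x̄ᵢ | A·ȳᵢ
vertical leg | 4640.00 | 16.00 | 72.50 | 74240.00 | 336400.00
horizontal leg | 2660.00 | 79.50 | 14.00 | 211470.00 | 37240.00
Σ | 7300.00 |  |  | 285710.00 | 373640.00
x_c = 285710.00 / 7300.00 = 39.14 mm
y_c = 373640.00 / 7300.00 = 51.18 mm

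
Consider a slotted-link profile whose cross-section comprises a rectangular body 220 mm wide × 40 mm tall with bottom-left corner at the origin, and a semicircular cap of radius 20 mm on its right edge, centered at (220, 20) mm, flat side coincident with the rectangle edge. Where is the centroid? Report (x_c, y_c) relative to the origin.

rectangular body: A = 220 × 40 = 8800.00, centroid at (110.00, 20.00).
semicircular end: A = ½π·20² = 628.32, centroid at (228.49, 20.00).
ΣA = 9428.32 mm²
ΣAx_c = (8800.00)(110.00) + (628.32)(228.49) = 1111563.41 mm³
ΣAy_c = (8800.00)(20.00) + (628.32)(20.00) = 188566.37 mm³
x_c = 1111563.41 / 9428.32 = 117.90 mm
y_c = 188566.37 / 9428.32 = 20.00 mm

x_c = 117.90 mm, y_c = 20.00 mm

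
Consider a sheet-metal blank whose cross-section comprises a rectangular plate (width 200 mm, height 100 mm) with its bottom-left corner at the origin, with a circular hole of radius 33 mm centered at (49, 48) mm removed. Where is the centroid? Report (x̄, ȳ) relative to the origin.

x̄ = 110.52 mm, ȳ = 50.41 mm

plate: A = 200 × 100 = 20000.00, centroid at (100.00, 50.00).
hole: A = −π·33² = -3421.19, centroid at (49.00, 48.00).
ΣA = 16578.81 mm²
ΣAx̄ = (20000.00)(100.00) + (-3421.19)(49.00) = 1832361.47 mm³
ΣAȳ = (20000.00)(50.00) + (-3421.19)(48.00) = 835782.67 mm³
x̄ = 1832361.47 / 16578.81 = 110.52 mm
ȳ = 835782.67 / 16578.81 = 50.41 mm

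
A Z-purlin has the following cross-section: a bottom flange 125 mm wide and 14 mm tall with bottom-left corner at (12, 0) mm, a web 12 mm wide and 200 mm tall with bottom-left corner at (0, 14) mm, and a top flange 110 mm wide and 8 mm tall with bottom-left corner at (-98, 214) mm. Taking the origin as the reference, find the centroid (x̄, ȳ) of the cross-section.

Part | A | x̄ᵢ | ȳᵢ | A·x̄ᵢ | A·ȳᵢ
bottom flange | 1750.00 | 74.50 | 7.00 | 130375.00 | 12250.00
web | 2400.00 | 6.00 | 114.00 | 14400.00 | 273600.00
top flange | 880.00 | -43.00 | 218.00 | -37840.00 | 191840.00
Σ | 5030.00 |  |  | 106935.00 | 477690.00
x̄ = 106935.00 / 5030.00 = 21.26 mm
ȳ = 477690.00 / 5030.00 = 94.97 mm

x̄ = 21.26 mm, ȳ = 94.97 mm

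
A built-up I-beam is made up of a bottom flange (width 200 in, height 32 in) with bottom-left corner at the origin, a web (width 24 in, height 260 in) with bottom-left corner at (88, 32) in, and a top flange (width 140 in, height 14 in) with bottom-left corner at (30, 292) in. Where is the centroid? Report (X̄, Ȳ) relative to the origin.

X̄ = 100.00 in, Ȳ = 116.39 in

Part | A | x̄ᵢ | ȳᵢ | A·x̄ᵢ | A·ȳᵢ
bottom flange | 6400.00 | 100.00 | 16.00 | 640000.00 | 102400.00
web | 6240.00 | 100.00 | 162.00 | 624000.00 | 1010880.00
top flange | 1960.00 | 100.00 | 299.00 | 196000.00 | 586040.00
Σ | 14600.00 |  |  | 1460000.00 | 1699320.00
X̄ = 1460000.00 / 14600.00 = 100.00 in
Ȳ = 1699320.00 / 14600.00 = 116.39 in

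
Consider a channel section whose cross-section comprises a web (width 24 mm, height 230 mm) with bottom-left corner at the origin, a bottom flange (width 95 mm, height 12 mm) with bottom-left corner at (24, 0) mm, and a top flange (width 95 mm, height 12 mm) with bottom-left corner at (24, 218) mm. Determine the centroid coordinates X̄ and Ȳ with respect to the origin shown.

X̄ = 29.39 mm, Ȳ = 115.00 mm

web: A = 24 × 230 = 5520.00, centroid at (12.00, 115.00).
bottom flange: A = 95 × 12 = 1140.00, centroid at (71.50, 6.00).
top flange: A = 95 × 12 = 1140.00, centroid at (71.50, 224.00).
ΣA = 7800.00 mm², ΣAX̄ = 229260.00 mm³, ΣAȲ = 897000.00 mm³.
X̄ = 229260.00/7800.00 = 29.39 mm; Ȳ = 897000.00/7800.00 = 115.00 mm.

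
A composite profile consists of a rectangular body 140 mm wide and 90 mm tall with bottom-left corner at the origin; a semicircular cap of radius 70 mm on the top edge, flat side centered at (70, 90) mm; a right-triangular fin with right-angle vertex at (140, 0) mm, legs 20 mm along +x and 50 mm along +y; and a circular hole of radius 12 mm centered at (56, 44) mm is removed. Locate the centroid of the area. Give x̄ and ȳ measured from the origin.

rectangular body: A = 140 × 90 = 12600.00, centroid at (70.00, 45.00).
semicircular top: A = ½π·70² = 7696.90, centroid at (70.00, 119.71).
triangular fin: A = ½·20·50 = 500.00, centroid at (146.67, 16.67).
hole: A = −π·12² = -452.39, centroid at (56.00, 44.00).
ΣA = 20344.51 mm²
ΣAx̄ = (12600.00)(70.00) + (7696.90)(70.00) + (500.00)(146.67) + (-452.39)(56.00) = 1468782.67 mm³
ΣAȳ = (12600.00)(45.00) + (7696.90)(119.71) + (500.00)(16.67) + (-452.39)(44.00) = 1476816.05 mm³
x̄ = 1468782.67 / 20344.51 = 72.20 mm
ȳ = 1476816.05 / 20344.51 = 72.59 mm

x̄ = 72.20 mm, ȳ = 72.59 mm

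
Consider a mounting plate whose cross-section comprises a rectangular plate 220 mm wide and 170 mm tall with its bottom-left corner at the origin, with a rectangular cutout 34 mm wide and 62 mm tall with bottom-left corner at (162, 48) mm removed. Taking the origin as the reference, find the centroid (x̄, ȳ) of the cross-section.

x̄ = 105.88 mm, ȳ = 85.36 mm

plate: A = 220 × 170 = 37400.00, centroid at (110.00, 85.00).
hole: A = −(34 × 62) = -2108.00, centroid at (179.00, 79.00).
ΣA = 35292.00 mm², ΣAx̄ = 3736668.00 mm³, ΣAȳ = 3012468.00 mm³.
x̄ = 3736668.00/35292.00 = 105.88 mm; ȳ = 3012468.00/35292.00 = 85.36 mm.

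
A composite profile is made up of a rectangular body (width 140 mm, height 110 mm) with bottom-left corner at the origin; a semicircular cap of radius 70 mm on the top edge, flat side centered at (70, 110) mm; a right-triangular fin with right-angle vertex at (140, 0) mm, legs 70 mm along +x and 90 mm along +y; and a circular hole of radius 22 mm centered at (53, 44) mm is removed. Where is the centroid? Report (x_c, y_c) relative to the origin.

rectangular body: A = 140 × 110 = 15400.00, centroid at (70.00, 55.00).
semicircular top: A = ½π·70² = 7696.90, centroid at (70.00, 139.71).
triangular fin: A = ½·70·90 = 3150.00, centroid at (163.33, 30.00).
hole: A = −π·22² = -1520.53, centroid at (53.00, 44.00).
ΣA = 24726.37 mm²
ΣAx_c = (15400.00)(70.00) + (7696.90)(70.00) + (3150.00)(163.33) + (-1520.53)(53.00) = 2050695.01 mm³
ΣAy_c = (15400.00)(55.00) + (7696.90)(139.71) + (3150.00)(30.00) + (-1520.53)(44.00) = 1949922.53 mm³
x_c = 2050695.01 / 24726.37 = 82.94 mm
y_c = 1949922.53 / 24726.37 = 78.86 mm

x_c = 82.94 mm, y_c = 78.86 mm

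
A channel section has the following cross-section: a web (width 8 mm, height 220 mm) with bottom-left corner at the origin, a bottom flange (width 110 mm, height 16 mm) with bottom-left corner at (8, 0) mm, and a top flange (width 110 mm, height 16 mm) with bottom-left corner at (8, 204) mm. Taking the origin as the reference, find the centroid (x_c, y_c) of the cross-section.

Part | A | x̄ᵢ | ȳᵢ | A·x̄ᵢ | A·ȳᵢ
web | 1760.00 | 4.00 | 110.00 | 7040.00 | 193600.00
bottom flange | 1760.00 | 63.00 | 8.00 | 110880.00 | 14080.00
top flange | 1760.00 | 63.00 | 212.00 | 110880.00 | 373120.00
Σ | 5280.00 |  |  | 228800.00 | 580800.00
x_c = 228800.00 / 5280.00 = 43.33 mm
y_c = 580800.00 / 5280.00 = 110.00 mm

x_c = 43.33 mm, y_c = 110.00 mm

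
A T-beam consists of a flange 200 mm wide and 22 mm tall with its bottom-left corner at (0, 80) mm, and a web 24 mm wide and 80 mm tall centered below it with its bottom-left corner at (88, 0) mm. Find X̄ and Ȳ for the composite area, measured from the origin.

web: A = 24 × 80 = 1920.00, centroid at (100.00, 40.00).
flange: A = 200 × 22 = 4400.00, centroid at (100.00, 91.00).
ΣA = 6320.00 mm², ΣAX̄ = 632000.00 mm³, ΣAȲ = 477200.00 mm³.
X̄ = 632000.00/6320.00 = 100.00 mm; Ȳ = 477200.00/6320.00 = 75.51 mm.

X̄ = 100.00 mm, Ȳ = 75.51 mm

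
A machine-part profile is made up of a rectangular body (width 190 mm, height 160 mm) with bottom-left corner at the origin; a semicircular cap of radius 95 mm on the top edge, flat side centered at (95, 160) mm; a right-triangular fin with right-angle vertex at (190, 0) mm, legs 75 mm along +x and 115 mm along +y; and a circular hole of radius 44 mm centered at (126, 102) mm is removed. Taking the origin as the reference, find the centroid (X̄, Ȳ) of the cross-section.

X̄ = 102.68 mm, Ȳ = 112.52 mm

rectangular body: A = 190 × 160 = 30400.00, centroid at (95.00, 80.00).
semicircular top: A = ½π·95² = 14176.44, centroid at (95.00, 200.32).
triangular fin: A = ½·75·115 = 4312.50, centroid at (215.00, 38.33).
hole: A = −π·44² = -6082.12, centroid at (126.00, 102.00).
ΣA = 42806.81 mm²
ΣAX̄ = (30400.00)(95.00) + (14176.44)(95.00) + (4312.50)(215.00) + (-6082.12)(126.00) = 4395601.46 mm³
ΣAȲ = (30400.00)(80.00) + (14176.44)(200.32) + (4312.50)(38.33) + (-6082.12)(102.00) = 4816749.14 mm³
X̄ = 4395601.46 / 42806.81 = 102.68 mm
Ȳ = 4816749.14 / 42806.81 = 112.52 mm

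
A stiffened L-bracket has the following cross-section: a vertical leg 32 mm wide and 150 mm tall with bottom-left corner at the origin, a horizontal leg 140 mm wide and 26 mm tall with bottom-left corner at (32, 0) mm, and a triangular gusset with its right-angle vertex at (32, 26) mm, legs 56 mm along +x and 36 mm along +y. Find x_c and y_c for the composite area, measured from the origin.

vertical leg: A = 32 × 150 = 4800.00, centroid at (16.00, 75.00).
horizontal leg: A = 140 × 26 = 3640.00, centroid at (102.00, 13.00).
gusset: A = ½·56·36 = 1008.00, centroid at (50.67, 38.00).
ΣA = 9448.00 mm²
ΣAx_c = (4800.00)(16.00) + (3640.00)(102.00) + (1008.00)(50.67) = 499152.00 mm³
ΣAy_c = (4800.00)(75.00) + (3640.00)(13.00) + (1008.00)(38.00) = 445624.00 mm³
x_c = 499152.00 / 9448.00 = 52.83 mm
y_c = 445624.00 / 9448.00 = 47.17 mm

x_c = 52.83 mm, y_c = 47.17 mm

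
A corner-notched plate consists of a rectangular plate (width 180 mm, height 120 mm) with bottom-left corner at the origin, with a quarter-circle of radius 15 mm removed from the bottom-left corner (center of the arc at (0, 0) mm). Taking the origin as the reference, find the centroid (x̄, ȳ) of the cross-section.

x̄ = 90.69 mm, ȳ = 60.44 mm

plate: A = 180 × 120 = 21600.00, centroid at (90.00, 60.00).
removed quarter-circle: A = −¼π·15² = -176.71, centroid at (6.37, 6.37).
ΣA = 21423.29 mm²
ΣAx̄ = (21600.00)(90.00) + (-176.71)(6.37) = 1942875.00 mm³
ΣAȳ = (21600.00)(60.00) + (-176.71)(6.37) = 1294875.00 mm³
x̄ = 1942875.00 / 21423.29 = 90.69 mm
ȳ = 1294875.00 / 21423.29 = 60.44 mm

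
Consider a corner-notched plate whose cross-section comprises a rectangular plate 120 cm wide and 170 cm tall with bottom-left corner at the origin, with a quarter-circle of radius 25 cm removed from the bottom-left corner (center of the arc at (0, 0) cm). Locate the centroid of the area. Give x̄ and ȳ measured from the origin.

x̄ = 61.22 cm, ȳ = 86.83 cm

Part | A | x̄ᵢ | ȳᵢ | A·x̄ᵢ | A·ȳᵢ
plate | 20400.00 | 60.00 | 85.00 | 1224000.00 | 1734000.00
removed quarter-circle | -490.87 | 10.61 | 10.61 | -5208.33 | -5208.33
Σ | 19909.13 |  |  | 1218791.67 | 1728791.67
x̄ = 1218791.67 / 19909.13 = 61.22 cm
ȳ = 1728791.67 / 19909.13 = 86.83 cm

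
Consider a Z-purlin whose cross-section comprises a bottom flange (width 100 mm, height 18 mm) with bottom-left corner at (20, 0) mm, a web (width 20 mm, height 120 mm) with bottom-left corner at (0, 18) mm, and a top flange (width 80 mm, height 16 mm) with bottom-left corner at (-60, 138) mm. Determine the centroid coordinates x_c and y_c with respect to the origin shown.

bottom flange: A = 100 × 18 = 1800.00, centroid at (70.00, 9.00).
web: A = 20 × 120 = 2400.00, centroid at (10.00, 78.00).
top flange: A = 80 × 16 = 1280.00, centroid at (-20.00, 146.00).
ΣA = 5480.00 mm², ΣAx_c = 124400.00 mm³, ΣAy_c = 390280.00 mm³.
x_c = 124400.00/5480.00 = 22.70 mm; y_c = 390280.00/5480.00 = 71.22 mm.

x_c = 22.70 mm, y_c = 71.22 mm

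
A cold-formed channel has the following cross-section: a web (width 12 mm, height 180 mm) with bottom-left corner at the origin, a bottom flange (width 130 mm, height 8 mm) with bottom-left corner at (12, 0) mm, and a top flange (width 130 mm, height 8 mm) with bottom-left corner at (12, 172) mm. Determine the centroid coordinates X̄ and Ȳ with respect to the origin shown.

web: A = 12 × 180 = 2160.00, centroid at (6.00, 90.00).
bottom flange: A = 130 × 8 = 1040.00, centroid at (77.00, 4.00).
top flange: A = 130 × 8 = 1040.00, centroid at (77.00, 176.00).
ΣA = 4240.00 mm², ΣAX̄ = 173120.00 mm³, ΣAȲ = 381600.00 mm³.
X̄ = 173120.00/4240.00 = 40.83 mm; Ȳ = 381600.00/4240.00 = 90.00 mm.

X̄ = 40.83 mm, Ȳ = 90.00 mm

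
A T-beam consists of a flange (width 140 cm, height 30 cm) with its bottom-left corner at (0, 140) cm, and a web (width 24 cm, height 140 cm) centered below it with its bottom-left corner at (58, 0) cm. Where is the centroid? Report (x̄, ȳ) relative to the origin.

x̄ = 70.00 cm, ȳ = 117.22 cm

Part | A | x̄ᵢ | ȳᵢ | A·x̄ᵢ | A·ȳᵢ
web | 3360.00 | 70.00 | 70.00 | 235200.00 | 235200.00
flange | 4200.00 | 70.00 | 155.00 | 294000.00 | 651000.00
Σ | 7560.00 |  |  | 529200.00 | 886200.00
x̄ = 529200.00 / 7560.00 = 70.00 cm
ȳ = 886200.00 / 7560.00 = 117.22 cm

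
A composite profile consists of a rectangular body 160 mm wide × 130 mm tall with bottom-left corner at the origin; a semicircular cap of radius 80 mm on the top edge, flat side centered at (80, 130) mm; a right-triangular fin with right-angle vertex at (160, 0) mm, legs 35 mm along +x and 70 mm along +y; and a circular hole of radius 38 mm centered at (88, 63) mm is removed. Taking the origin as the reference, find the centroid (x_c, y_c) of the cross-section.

x_c = 82.76 mm, y_c = 99.60 mm

rectangular body: A = 160 × 130 = 20800.00, centroid at (80.00, 65.00).
semicircular top: A = ½π·80² = 10053.10, centroid at (80.00, 163.95).
triangular fin: A = ½·35·70 = 1225.00, centroid at (171.67, 23.33).
hole: A = −π·38² = -4536.46, centroid at (88.00, 63.00).
ΣA = 27541.64 mm², ΣAx_c = 2279330.92 mm³, ΣAy_c = 2743022.24 mm³.
x_c = 2279330.92/27541.64 = 82.76 mm; y_c = 2743022.24/27541.64 = 99.60 mm.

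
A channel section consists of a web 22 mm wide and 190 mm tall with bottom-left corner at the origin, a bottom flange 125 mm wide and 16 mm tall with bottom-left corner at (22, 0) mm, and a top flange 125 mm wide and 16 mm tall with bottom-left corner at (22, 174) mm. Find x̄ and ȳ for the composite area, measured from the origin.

x̄ = 46.94 mm, ȳ = 95.00 mm

web: A = 22 × 190 = 4180.00, centroid at (11.00, 95.00).
bottom flange: A = 125 × 16 = 2000.00, centroid at (84.50, 8.00).
top flange: A = 125 × 16 = 2000.00, centroid at (84.50, 182.00).
ΣA = 8180.00 mm², ΣAx̄ = 383980.00 mm³, ΣAȳ = 777100.00 mm³.
x̄ = 383980.00/8180.00 = 46.94 mm; ȳ = 777100.00/8180.00 = 95.00 mm.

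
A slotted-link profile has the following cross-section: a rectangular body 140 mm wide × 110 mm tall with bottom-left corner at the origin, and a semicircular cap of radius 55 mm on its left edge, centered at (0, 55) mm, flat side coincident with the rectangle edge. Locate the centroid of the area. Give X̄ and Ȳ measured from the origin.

X̄ = 47.99 mm, Ȳ = 55.00 mm

Part | A | x̄ᵢ | ȳᵢ | A·x̄ᵢ | A·ȳᵢ
rectangular body | 15400.00 | 70.00 | 55.00 | 1078000.00 | 847000.00
semicircular end | 4751.66 | -23.34 | 55.00 | -110916.67 | 261341.24
Σ | 20151.66 |  |  | 967083.33 | 1108341.24
X̄ = 967083.33 / 20151.66 = 47.99 mm
Ȳ = 1108341.24 / 20151.66 = 55.00 mm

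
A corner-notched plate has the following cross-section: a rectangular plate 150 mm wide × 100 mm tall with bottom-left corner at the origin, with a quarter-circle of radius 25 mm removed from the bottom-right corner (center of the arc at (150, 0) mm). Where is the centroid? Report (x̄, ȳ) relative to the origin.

Part | A | x̄ᵢ | ȳᵢ | A·x̄ᵢ | A·ȳᵢ
plate | 15000.00 | 75.00 | 50.00 | 1125000.00 | 750000.00
removed quarter-circle | -490.87 | 139.39 | 10.61 | -68422.74 | -5208.33
Σ | 14509.13 |  |  | 1056577.26 | 744791.67
x̄ = 1056577.26 / 14509.13 = 72.82 mm
ȳ = 744791.67 / 14509.13 = 51.33 mm

x̄ = 72.82 mm, ȳ = 51.33 mm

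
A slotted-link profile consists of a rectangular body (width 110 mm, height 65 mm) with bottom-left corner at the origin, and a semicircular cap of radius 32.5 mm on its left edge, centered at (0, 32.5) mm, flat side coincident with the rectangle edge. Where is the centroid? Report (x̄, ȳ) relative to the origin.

rectangular body: A = 110 × 65 = 7150.00, centroid at (55.00, 32.50).
semicircular end: A = ½π·32.5² = 1659.15, centroid at (-13.79, 32.50).
ΣA = 8809.15 mm², ΣAx̄ = 370364.58 mm³, ΣAȳ = 286297.49 mm³.
x̄ = 370364.58/8809.15 = 42.04 mm; ȳ = 286297.49/8809.15 = 32.50 mm.

x̄ = 42.04 mm, ȳ = 32.50 mm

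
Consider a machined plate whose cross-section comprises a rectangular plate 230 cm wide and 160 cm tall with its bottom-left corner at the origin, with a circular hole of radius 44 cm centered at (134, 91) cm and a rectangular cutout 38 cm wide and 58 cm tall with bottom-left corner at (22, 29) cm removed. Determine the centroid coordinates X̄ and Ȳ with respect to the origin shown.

X̄ = 116.67 cm, Ȳ = 79.35 cm

plate: A = 230 × 160 = 36800.00, centroid at (115.00, 80.00).
hole 1: A = −π·44² = -6082.12, centroid at (134.00, 91.00).
hole 2: A = −(38 × 58) = -2204.00, centroid at (41.00, 58.00).
ΣA = 28513.88 cm², ΣAX̄ = 3326631.47 cm³, ΣAȲ = 2262694.77 cm³.
X̄ = 3326631.47/28513.88 = 116.67 cm; Ȳ = 2262694.77/28513.88 = 79.35 cm.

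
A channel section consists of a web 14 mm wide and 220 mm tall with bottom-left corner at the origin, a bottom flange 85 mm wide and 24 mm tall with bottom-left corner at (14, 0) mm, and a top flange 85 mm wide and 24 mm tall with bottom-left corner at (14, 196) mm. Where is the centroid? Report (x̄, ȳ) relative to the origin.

x̄ = 35.21 mm, ȳ = 110.00 mm

Part | A | x̄ᵢ | ȳᵢ | A·x̄ᵢ | A·ȳᵢ
web | 3080.00 | 7.00 | 110.00 | 21560.00 | 338800.00
bottom flange | 2040.00 | 56.50 | 12.00 | 115260.00 | 24480.00
top flange | 2040.00 | 56.50 | 208.00 | 115260.00 | 424320.00
Σ | 7160.00 |  |  | 252080.00 | 787600.00
x̄ = 252080.00 / 7160.00 = 35.21 mm
ȳ = 787600.00 / 7160.00 = 110.00 mm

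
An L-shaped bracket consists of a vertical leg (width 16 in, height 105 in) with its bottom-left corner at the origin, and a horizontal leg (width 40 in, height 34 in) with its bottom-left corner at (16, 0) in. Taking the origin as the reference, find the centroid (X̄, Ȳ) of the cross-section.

vertical leg: A = 16 × 105 = 1680.00, centroid at (8.00, 52.50).
horizontal leg: A = 40 × 34 = 1360.00, centroid at (36.00, 17.00).
ΣA = 3040.00 in²
ΣAX̄ = (1680.00)(8.00) + (1360.00)(36.00) = 62400.00 in³
ΣAȲ = (1680.00)(52.50) + (1360.00)(17.00) = 111320.00 in³
X̄ = 62400.00 / 3040.00 = 20.53 in
Ȳ = 111320.00 / 3040.00 = 36.62 in

X̄ = 20.53 in, Ȳ = 36.62 in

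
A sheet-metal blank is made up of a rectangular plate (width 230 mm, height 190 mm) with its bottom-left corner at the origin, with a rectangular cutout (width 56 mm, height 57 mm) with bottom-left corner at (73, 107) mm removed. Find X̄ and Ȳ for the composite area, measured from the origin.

plate: A = 230 × 190 = 43700.00, centroid at (115.00, 95.00).
hole: A = −(56 × 57) = -3192.00, centroid at (101.00, 135.50).
ΣA = 40508.00 mm²
ΣAX̄ = (43700.00)(115.00) + (-3192.00)(101.00) = 4703108.00 mm³
ΣAȲ = (43700.00)(95.00) + (-3192.00)(135.50) = 3718984.00 mm³
X̄ = 4703108.00 / 40508.00 = 116.10 mm
Ȳ = 3718984.00 / 40508.00 = 91.81 mm

X̄ = 116.10 mm, Ȳ = 91.81 mm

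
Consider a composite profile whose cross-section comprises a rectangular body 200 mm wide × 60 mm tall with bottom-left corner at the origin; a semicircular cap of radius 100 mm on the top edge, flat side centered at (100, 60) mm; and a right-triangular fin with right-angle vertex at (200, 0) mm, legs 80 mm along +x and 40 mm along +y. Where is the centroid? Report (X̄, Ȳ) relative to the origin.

X̄ = 106.92 mm, Ȳ = 67.92 mm

Part | A | x̄ᵢ | ȳᵢ | A·x̄ᵢ | A·ȳᵢ
rectangular body | 12000.00 | 100.00 | 30.00 | 1200000.00 | 360000.00
semicircular top | 15707.96 | 100.00 | 102.44 | 1570796.33 | 1609144.46
triangular fin | 1600.00 | 226.67 | 13.33 | 362666.67 | 21333.33
Σ | 29307.96 |  |  | 3133462.99 | 1990477.80
X̄ = 3133462.99 / 29307.96 = 106.92 mm
Ȳ = 1990477.80 / 29307.96 = 67.92 mm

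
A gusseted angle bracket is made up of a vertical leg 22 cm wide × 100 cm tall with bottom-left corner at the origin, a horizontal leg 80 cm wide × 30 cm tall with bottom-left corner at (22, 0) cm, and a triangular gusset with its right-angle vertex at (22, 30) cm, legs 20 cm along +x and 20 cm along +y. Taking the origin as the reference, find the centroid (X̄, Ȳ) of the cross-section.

vertical leg: A = 22 × 100 = 2200.00, centroid at (11.00, 50.00).
horizontal leg: A = 80 × 30 = 2400.00, centroid at (62.00, 15.00).
gusset: A = ½·20·20 = 200.00, centroid at (28.67, 36.67).
ΣA = 4800.00 cm², ΣAX̄ = 178733.33 cm³, ΣAȲ = 153333.33 cm³.
X̄ = 178733.33/4800.00 = 37.24 cm; Ȳ = 153333.33/4800.00 = 31.94 cm.

X̄ = 37.24 cm, Ȳ = 31.94 cm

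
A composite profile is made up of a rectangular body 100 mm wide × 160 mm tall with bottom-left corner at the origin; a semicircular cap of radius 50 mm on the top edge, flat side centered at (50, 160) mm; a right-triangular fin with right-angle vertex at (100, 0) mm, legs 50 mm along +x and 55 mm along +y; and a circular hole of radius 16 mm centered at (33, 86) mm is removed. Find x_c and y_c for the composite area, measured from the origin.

x_c = 55.14 mm, y_c = 95.02 mm

Part | A | x̄ᵢ | ȳᵢ | A·x̄ᵢ | A·ȳᵢ
rectangular body | 16000.00 | 50.00 | 80.00 | 800000.00 | 1280000.00
semicircular top | 3926.99 | 50.00 | 181.22 | 196349.54 | 711651.86
triangular fin | 1375.00 | 116.67 | 18.33 | 160416.67 | 25208.33
hole | -804.25 | 33.00 | 86.00 | -26540.17 | -69165.30
Σ | 20497.74 |  |  | 1130226.03 | 1947694.89
x_c = 1130226.03 / 20497.74 = 55.14 mm
y_c = 1947694.89 / 20497.74 = 95.02 mm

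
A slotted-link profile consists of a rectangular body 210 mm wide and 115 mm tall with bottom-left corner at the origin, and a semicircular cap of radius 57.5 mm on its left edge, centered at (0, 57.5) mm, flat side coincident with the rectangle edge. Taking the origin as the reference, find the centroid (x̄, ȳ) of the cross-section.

x̄ = 82.10 mm, ȳ = 57.50 mm

rectangular body: A = 210 × 115 = 24150.00, centroid at (105.00, 57.50).
semicircular end: A = ½π·57.5² = 5193.45, centroid at (-24.40, 57.50).
ΣA = 29343.45 mm²
ΣAx̄ = (24150.00)(105.00) + (5193.45)(-24.40) = 2409010.42 mm³
ΣAȳ = (24150.00)(57.50) + (5193.45)(57.50) = 1687248.11 mm³
x̄ = 2409010.42 / 29343.45 = 82.10 mm
ȳ = 1687248.11 / 29343.45 = 57.50 mm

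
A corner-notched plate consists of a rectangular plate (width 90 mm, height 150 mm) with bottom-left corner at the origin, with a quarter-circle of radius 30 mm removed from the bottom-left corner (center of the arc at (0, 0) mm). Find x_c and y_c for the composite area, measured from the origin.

plate: A = 90 × 150 = 13500.00, centroid at (45.00, 75.00).
removed quarter-circle: A = −¼π·30² = -706.86, centroid at (12.73, 12.73).
ΣA = 12793.14 mm²
ΣAx_c = (13500.00)(45.00) + (-706.86)(12.73) = 598500.00 mm³
ΣAy_c = (13500.00)(75.00) + (-706.86)(12.73) = 1003500.00 mm³
x_c = 598500.00 / 12793.14 = 46.78 mm
y_c = 1003500.00 / 12793.14 = 78.44 mm

x_c = 46.78 mm, y_c = 78.44 mm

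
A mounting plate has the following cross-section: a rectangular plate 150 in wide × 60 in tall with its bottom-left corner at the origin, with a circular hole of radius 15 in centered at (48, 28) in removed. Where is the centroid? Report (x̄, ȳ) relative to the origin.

plate: A = 150 × 60 = 9000.00, centroid at (75.00, 30.00).
hole: A = −π·15² = -706.86, centroid at (48.00, 28.00).
ΣA = 8293.14 in², ΣAx̄ = 641070.80 in³, ΣAȳ = 250207.97 in³.
x̄ = 641070.80/8293.14 = 77.30 in; ȳ = 250207.97/8293.14 = 30.17 in.

x̄ = 77.30 in, ȳ = 30.17 in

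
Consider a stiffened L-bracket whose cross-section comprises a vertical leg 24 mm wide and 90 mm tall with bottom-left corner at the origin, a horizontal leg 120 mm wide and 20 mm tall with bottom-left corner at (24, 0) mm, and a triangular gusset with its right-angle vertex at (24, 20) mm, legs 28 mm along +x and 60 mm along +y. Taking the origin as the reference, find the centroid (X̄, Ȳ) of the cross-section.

X̄ = 47.32 mm, Ȳ = 28.67 mm

vertical leg: A = 24 × 90 = 2160.00, centroid at (12.00, 45.00).
horizontal leg: A = 120 × 20 = 2400.00, centroid at (84.00, 10.00).
gusset: A = ½·28·60 = 840.00, centroid at (33.33, 40.00).
ΣA = 5400.00 mm², ΣAX̄ = 255520.00 mm³, ΣAȲ = 154800.00 mm³.
X̄ = 255520.00/5400.00 = 47.32 mm; Ȳ = 154800.00/5400.00 = 28.67 mm.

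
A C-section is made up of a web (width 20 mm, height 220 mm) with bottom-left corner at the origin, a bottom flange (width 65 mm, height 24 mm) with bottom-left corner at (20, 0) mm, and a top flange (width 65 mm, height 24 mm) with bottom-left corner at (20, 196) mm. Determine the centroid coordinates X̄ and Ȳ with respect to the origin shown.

X̄ = 27.63 mm, Ȳ = 110.00 mm

web: A = 20 × 220 = 4400.00, centroid at (10.00, 110.00).
bottom flange: A = 65 × 24 = 1560.00, centroid at (52.50, 12.00).
top flange: A = 65 × 24 = 1560.00, centroid at (52.50, 208.00).
ΣA = 7520.00 mm², ΣAX̄ = 207800.00 mm³, ΣAȲ = 827200.00 mm³.
X̄ = 207800.00/7520.00 = 27.63 mm; Ȳ = 827200.00/7520.00 = 110.00 mm.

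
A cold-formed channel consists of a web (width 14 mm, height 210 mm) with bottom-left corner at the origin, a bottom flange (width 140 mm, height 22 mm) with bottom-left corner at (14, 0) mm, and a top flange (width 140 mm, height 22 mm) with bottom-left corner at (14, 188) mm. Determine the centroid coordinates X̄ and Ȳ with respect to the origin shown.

Part | A | x̄ᵢ | ȳᵢ | A·x̄ᵢ | A·ȳᵢ
web | 2940.00 | 7.00 | 105.00 | 20580.00 | 308700.00
bottom flange | 3080.00 | 84.00 | 11.00 | 258720.00 | 33880.00
top flange | 3080.00 | 84.00 | 199.00 | 258720.00 | 612920.00
Σ | 9100.00 |  |  | 538020.00 | 955500.00
X̄ = 538020.00 / 9100.00 = 59.12 mm
Ȳ = 955500.00 / 9100.00 = 105.00 mm

X̄ = 59.12 mm, Ȳ = 105.00 mm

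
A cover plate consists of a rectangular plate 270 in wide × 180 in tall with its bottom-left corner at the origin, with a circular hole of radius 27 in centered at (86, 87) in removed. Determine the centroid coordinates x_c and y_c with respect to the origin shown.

x_c = 137.42 in, y_c = 90.15 in

Part | A | x̄ᵢ | ȳᵢ | A·x̄ᵢ | A·ȳᵢ
plate | 48600.00 | 135.00 | 90.00 | 6561000.00 | 4374000.00
hole | -2290.22 | 86.00 | 87.00 | -196959.01 | -199249.23
Σ | 46309.78 |  |  | 6364040.99 | 4174750.77
x_c = 6364040.99 / 46309.78 = 137.42 in
y_c = 4174750.77 / 46309.78 = 90.15 in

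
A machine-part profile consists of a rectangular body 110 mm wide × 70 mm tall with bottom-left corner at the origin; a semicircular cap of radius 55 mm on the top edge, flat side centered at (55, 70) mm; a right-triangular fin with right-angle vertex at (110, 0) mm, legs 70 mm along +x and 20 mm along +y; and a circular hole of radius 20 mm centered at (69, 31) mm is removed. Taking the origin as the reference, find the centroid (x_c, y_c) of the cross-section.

x_c = 58.13 mm, y_c = 57.06 mm

rectangular body: A = 110 × 70 = 7700.00, centroid at (55.00, 35.00).
semicircular top: A = ½π·55² = 4751.66, centroid at (55.00, 93.34).
triangular fin: A = ½·70·20 = 700.00, centroid at (133.33, 6.67).
hole: A = −π·20² = -1256.64, centroid at (69.00, 31.00).
ΣA = 11895.02 mm², ΣAx_c = 691466.61 mm³, ΣAy_c = 678743.71 mm³.
x_c = 691466.61/11895.02 = 58.13 mm; y_c = 678743.71/11895.02 = 57.06 mm.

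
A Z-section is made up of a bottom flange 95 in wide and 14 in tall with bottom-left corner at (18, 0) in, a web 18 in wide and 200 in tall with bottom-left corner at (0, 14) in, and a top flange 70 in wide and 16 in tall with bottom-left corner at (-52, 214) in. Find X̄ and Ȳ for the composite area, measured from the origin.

X̄ = 16.61 in, Ȳ = 110.47 in

bottom flange: A = 95 × 14 = 1330.00, centroid at (65.50, 7.00).
web: A = 18 × 200 = 3600.00, centroid at (9.00, 114.00).
top flange: A = 70 × 16 = 1120.00, centroid at (-17.00, 222.00).
ΣA = 6050.00 in²
ΣAX̄ = (1330.00)(65.50) + (3600.00)(9.00) + (1120.00)(-17.00) = 100475.00 in³
ΣAȲ = (1330.00)(7.00) + (3600.00)(114.00) + (1120.00)(222.00) = 668350.00 in³
X̄ = 100475.00 / 6050.00 = 16.61 in
Ȳ = 668350.00 / 6050.00 = 110.47 in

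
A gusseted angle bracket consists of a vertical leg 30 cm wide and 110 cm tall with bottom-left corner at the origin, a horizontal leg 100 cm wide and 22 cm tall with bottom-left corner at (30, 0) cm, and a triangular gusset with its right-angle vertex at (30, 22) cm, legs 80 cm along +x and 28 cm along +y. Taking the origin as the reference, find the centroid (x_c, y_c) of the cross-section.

vertical leg: A = 30 × 110 = 3300.00, centroid at (15.00, 55.00).
horizontal leg: A = 100 × 22 = 2200.00, centroid at (80.00, 11.00).
gusset: A = ½·80·28 = 1120.00, centroid at (56.67, 31.33).
ΣA = 6620.00 cm², ΣAx_c = 288966.67 cm³, ΣAy_c = 240793.33 cm³.
x_c = 288966.67/6620.00 = 43.65 cm; y_c = 240793.33/6620.00 = 36.37 cm.

x_c = 43.65 cm, y_c = 36.37 cm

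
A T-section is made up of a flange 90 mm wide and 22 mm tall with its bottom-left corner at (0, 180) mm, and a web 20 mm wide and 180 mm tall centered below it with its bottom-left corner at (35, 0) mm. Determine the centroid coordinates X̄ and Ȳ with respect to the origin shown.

X̄ = 45.00 mm, Ȳ = 125.84 mm

web: A = 20 × 180 = 3600.00, centroid at (45.00, 90.00).
flange: A = 90 × 22 = 1980.00, centroid at (45.00, 191.00).
ΣA = 5580.00 mm²
ΣAX̄ = (3600.00)(45.00) + (1980.00)(45.00) = 251100.00 mm³
ΣAȲ = (3600.00)(90.00) + (1980.00)(191.00) = 702180.00 mm³
X̄ = 251100.00 / 5580.00 = 45.00 mm
Ȳ = 702180.00 / 5580.00 = 125.84 mm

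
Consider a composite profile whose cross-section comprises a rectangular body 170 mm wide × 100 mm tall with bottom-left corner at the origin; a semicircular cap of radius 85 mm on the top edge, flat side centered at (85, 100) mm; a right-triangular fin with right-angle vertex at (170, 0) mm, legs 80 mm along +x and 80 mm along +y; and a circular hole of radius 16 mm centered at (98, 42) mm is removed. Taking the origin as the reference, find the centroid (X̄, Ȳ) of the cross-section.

X̄ = 96.28 mm, Ȳ = 79.55 mm

rectangular body: A = 170 × 100 = 17000.00, centroid at (85.00, 50.00).
semicircular top: A = ½π·85² = 11349.00, centroid at (85.00, 136.08).
triangular fin: A = ½·80·80 = 3200.00, centroid at (196.67, 26.67).
hole: A = −π·16² = -804.25, centroid at (98.00, 42.00).
ΣA = 30744.76 mm², ΣAX̄ = 2960182.35 mm³, ΣAȲ = 2445871.94 mm³.
X̄ = 2960182.35/30744.76 = 96.28 mm; Ȳ = 2445871.94/30744.76 = 79.55 mm.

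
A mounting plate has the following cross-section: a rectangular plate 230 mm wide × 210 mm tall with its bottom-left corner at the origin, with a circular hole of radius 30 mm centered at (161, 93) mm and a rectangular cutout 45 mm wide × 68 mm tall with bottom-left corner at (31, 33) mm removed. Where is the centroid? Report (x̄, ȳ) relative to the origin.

x̄ = 116.37 mm, ȳ = 108.54 mm

Part | A | x̄ᵢ | ȳᵢ | A·x̄ᵢ | A·ȳᵢ
plate | 48300.00 | 115.00 | 105.00 | 5554500.00 | 5071500.00
hole 1 | -2827.43 | 161.00 | 93.00 | -455216.78 | -262951.31
hole 2 | -3060.00 | 53.50 | 67.00 | -163710.00 | -205020.00
Σ | 42412.57 |  |  | 4935573.22 | 4603528.69
x̄ = 4935573.22 / 42412.57 = 116.37 mm
ȳ = 4603528.69 / 42412.57 = 108.54 mm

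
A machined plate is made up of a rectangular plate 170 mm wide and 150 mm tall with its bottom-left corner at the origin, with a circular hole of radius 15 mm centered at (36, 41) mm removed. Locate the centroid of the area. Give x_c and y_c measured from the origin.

x_c = 86.40 mm, y_c = 75.97 mm

plate: A = 170 × 150 = 25500.00, centroid at (85.00, 75.00).
hole: A = −π·15² = -706.86, centroid at (36.00, 41.00).
ΣA = 24793.14 mm², ΣAx_c = 2142053.10 mm³, ΣAy_c = 1883518.81 mm³.
x_c = 2142053.10/24793.14 = 86.40 mm; y_c = 1883518.81/24793.14 = 75.97 mm.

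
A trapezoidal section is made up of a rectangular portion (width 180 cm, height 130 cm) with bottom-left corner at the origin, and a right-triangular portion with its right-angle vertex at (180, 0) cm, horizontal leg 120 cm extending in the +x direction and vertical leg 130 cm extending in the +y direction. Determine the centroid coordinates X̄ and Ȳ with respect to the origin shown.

X̄ = 122.50 cm, Ȳ = 59.58 cm

rectangular portion: A = 180 × 130 = 23400.00, centroid at (90.00, 65.00).
triangular portion: A = ½·120·130 = 7800.00, centroid at (220.00, 43.33).
ΣA = 31200.00 cm², ΣAX̄ = 3822000.00 cm³, ΣAȲ = 1859000.00 cm³.
X̄ = 3822000.00/31200.00 = 122.50 cm; Ȳ = 1859000.00/31200.00 = 59.58 cm.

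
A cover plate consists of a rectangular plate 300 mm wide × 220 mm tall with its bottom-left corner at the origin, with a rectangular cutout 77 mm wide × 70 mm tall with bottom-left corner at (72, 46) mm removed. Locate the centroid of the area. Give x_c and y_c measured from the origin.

x_c = 153.51 mm, y_c = 112.58 mm

Part | A | x̄ᵢ | ȳᵢ | A·x̄ᵢ | A·ȳᵢ
plate | 66000.00 | 150.00 | 110.00 | 9900000.00 | 7260000.00
hole | -5390.00 | 110.50 | 81.00 | -595595.00 | -436590.00
Σ | 60610.00 |  |  | 9304405.00 | 6823410.00
x_c = 9304405.00 / 60610.00 = 153.51 mm
y_c = 6823410.00 / 60610.00 = 112.58 mm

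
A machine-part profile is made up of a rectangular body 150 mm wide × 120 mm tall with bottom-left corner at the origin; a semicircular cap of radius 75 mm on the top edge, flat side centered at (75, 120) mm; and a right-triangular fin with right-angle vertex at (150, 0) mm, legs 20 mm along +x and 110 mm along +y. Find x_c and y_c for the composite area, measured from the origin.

x_c = 78.22 mm, y_c = 88.13 mm

Part | A | x̄ᵢ | ȳᵢ | A·x̄ᵢ | A·ȳᵢ
rectangular body | 18000.00 | 75.00 | 60.00 | 1350000.00 | 1080000.00
semicircular top | 8835.73 | 75.00 | 151.83 | 662679.70 | 1341537.52
triangular fin | 1100.00 | 156.67 | 36.67 | 172333.33 | 40333.33
Σ | 27935.73 |  |  | 2185013.03 | 2461870.85
x_c = 2185013.03 / 27935.73 = 78.22 mm
y_c = 2461870.85 / 27935.73 = 88.13 mm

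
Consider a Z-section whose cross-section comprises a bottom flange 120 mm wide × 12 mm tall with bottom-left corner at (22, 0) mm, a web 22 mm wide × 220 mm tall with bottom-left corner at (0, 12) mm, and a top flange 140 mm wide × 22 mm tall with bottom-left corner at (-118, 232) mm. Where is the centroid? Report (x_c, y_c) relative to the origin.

x_c = 2.51 mm, y_c = 143.97 mm

bottom flange: A = 120 × 12 = 1440.00, centroid at (82.00, 6.00).
web: A = 22 × 220 = 4840.00, centroid at (11.00, 122.00).
top flange: A = 140 × 22 = 3080.00, centroid at (-48.00, 243.00).
ΣA = 9360.00 mm²
ΣAx_c = (1440.00)(82.00) + (4840.00)(11.00) + (3080.00)(-48.00) = 23480.00 mm³
ΣAy_c = (1440.00)(6.00) + (4840.00)(122.00) + (3080.00)(243.00) = 1347560.00 mm³
x_c = 23480.00 / 9360.00 = 2.51 mm
y_c = 1347560.00 / 9360.00 = 143.97 mm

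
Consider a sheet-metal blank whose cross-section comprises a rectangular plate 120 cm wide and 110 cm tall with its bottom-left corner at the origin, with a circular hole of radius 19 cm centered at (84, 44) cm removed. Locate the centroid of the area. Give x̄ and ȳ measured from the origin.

x̄ = 57.74 cm, ȳ = 56.03 cm

plate: A = 120 × 110 = 13200.00, centroid at (60.00, 55.00).
hole: A = −π·19² = -1134.11, centroid at (84.00, 44.00).
ΣA = 12065.89 cm²
ΣAx̄ = (13200.00)(60.00) + (-1134.11)(84.00) = 696734.34 cm³
ΣAȳ = (13200.00)(55.00) + (-1134.11)(44.00) = 676098.94 cm³
x̄ = 696734.34 / 12065.89 = 57.74 cm
ȳ = 676098.94 / 12065.89 = 56.03 cm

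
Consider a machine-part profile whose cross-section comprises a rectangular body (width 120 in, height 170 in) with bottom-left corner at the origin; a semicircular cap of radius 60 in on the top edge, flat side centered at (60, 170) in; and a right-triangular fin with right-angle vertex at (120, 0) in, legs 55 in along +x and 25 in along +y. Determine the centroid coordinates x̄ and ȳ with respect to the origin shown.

x̄ = 62.01 in, ȳ = 106.39 in

Part | A | x̄ᵢ | ȳᵢ | A·x̄ᵢ | A·ȳᵢ
rectangular body | 20400.00 | 60.00 | 85.00 | 1224000.00 | 1734000.00
semicircular top | 5654.87 | 60.00 | 195.46 | 339292.01 | 1105327.35
triangular fin | 687.50 | 138.33 | 8.33 | 95104.17 | 5729.17
Σ | 26742.37 |  |  | 1658396.17 | 2845056.52
x̄ = 1658396.17 / 26742.37 = 62.01 in
ȳ = 2845056.52 / 26742.37 = 106.39 in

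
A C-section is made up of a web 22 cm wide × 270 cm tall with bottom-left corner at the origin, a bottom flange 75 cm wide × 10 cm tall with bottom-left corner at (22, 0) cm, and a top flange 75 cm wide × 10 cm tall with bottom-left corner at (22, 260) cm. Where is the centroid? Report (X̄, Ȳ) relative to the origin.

X̄ = 20.78 cm, Ȳ = 135.00 cm

web: A = 22 × 270 = 5940.00, centroid at (11.00, 135.00).
bottom flange: A = 75 × 10 = 750.00, centroid at (59.50, 5.00).
top flange: A = 75 × 10 = 750.00, centroid at (59.50, 265.00).
ΣA = 7440.00 cm², ΣAX̄ = 154590.00 cm³, ΣAȲ = 1004400.00 cm³.
X̄ = 154590.00/7440.00 = 20.78 cm; Ȳ = 1004400.00/7440.00 = 135.00 cm.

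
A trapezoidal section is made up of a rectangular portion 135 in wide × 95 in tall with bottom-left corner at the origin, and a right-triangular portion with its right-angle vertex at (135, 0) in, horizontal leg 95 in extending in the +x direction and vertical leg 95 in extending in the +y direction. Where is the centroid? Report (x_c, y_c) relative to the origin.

rectangular portion: A = 135 × 95 = 12825.00, centroid at (67.50, 47.50).
triangular portion: A = ½·95·95 = 4512.50, centroid at (166.67, 31.67).
ΣA = 17337.50 in²
ΣAx_c = (12825.00)(67.50) + (4512.50)(166.67) = 1617770.83 in³
ΣAy_c = (12825.00)(47.50) + (4512.50)(31.67) = 752083.33 in³
x_c = 1617770.83 / 17337.50 = 93.31 in
y_c = 752083.33 / 17337.50 = 43.38 in

x_c = 93.31 in, y_c = 43.38 in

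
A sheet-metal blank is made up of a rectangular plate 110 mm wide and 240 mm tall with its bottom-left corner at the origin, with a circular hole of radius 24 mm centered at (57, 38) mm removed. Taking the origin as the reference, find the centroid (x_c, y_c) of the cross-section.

plate: A = 110 × 240 = 26400.00, centroid at (55.00, 120.00).
hole: A = −π·24² = -1809.56, centroid at (57.00, 38.00).
ΣA = 24590.44 mm²
ΣAx_c = (26400.00)(55.00) + (-1809.56)(57.00) = 1348855.23 mm³
ΣAy_c = (26400.00)(120.00) + (-1809.56)(38.00) = 3099236.82 mm³
x_c = 1348855.23 / 24590.44 = 54.85 mm
y_c = 3099236.82 / 24590.44 = 126.03 mm

x_c = 54.85 mm, y_c = 126.03 mm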